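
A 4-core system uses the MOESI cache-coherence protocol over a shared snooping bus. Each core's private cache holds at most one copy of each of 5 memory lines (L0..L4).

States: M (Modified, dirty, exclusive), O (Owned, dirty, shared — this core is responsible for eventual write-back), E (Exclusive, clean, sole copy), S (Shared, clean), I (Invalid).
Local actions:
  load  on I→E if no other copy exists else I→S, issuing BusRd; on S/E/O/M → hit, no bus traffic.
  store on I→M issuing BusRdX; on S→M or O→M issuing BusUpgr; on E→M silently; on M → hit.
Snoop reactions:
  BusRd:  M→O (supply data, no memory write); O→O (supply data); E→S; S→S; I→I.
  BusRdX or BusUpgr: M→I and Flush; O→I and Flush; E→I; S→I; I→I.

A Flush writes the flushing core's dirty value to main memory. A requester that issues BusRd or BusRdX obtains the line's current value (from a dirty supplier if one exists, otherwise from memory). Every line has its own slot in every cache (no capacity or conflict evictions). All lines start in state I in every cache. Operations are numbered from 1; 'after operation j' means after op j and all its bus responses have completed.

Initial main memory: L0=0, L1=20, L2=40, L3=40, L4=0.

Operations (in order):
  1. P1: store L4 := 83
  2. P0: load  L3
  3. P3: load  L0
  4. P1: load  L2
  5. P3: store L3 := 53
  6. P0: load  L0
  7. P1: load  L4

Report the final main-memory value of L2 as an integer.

memory[L2] = 40

  op1 P1: store L4 := 83 → I/M/I/I on L4; bus BusRdX; mem=0
  op2 P0: load  L3 → E/I/I/I on L3; bus BusRd; mem=40
  op3 P3: load  L0 → I/I/I/E on L0; bus BusRd; mem=0
  op4 P1: load  L2 → I/E/I/I on L2; bus BusRd; mem=40
  op5 P3: store L3 := 53 → I/I/I/M on L3; bus BusRdX; mem=40
  op6 P0: load  L0 → S/I/I/S on L0; bus BusRd; mem=0
  op7 P1: load  L4 → I/M/I/I on L4; bus (none); mem=0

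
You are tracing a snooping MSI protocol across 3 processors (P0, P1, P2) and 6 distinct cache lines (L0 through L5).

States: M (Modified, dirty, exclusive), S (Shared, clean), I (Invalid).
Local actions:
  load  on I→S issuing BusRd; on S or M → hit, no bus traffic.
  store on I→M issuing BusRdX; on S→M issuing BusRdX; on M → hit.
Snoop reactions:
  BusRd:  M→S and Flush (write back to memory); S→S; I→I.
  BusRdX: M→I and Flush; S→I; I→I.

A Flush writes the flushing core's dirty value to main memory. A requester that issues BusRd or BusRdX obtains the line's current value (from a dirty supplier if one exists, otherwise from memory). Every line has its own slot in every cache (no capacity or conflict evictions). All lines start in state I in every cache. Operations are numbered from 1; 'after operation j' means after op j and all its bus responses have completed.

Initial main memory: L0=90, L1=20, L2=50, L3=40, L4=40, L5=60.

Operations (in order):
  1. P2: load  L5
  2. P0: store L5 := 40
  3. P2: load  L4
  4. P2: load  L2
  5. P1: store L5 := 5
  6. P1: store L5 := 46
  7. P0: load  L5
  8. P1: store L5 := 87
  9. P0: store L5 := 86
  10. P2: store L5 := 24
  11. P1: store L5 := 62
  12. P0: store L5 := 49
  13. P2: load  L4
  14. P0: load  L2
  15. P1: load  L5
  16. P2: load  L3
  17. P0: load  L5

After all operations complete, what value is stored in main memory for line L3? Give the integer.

memory[L3] = 40

step 1: P2: load  L5  ⟶  IIS  (L5)  txn=BusRd  M[L5]=60
step 2: P0: store L5 := 40  ⟶  MII  (L5)  txn=BusRdX  M[L5]=60
step 3: P2: load  L4  ⟶  IIS  (L4)  txn=BusRd  M[L4]=40
step 4: P2: load  L2  ⟶  IIS  (L2)  txn=BusRd  M[L2]=50
step 5: P1: store L5 := 5  ⟶  IMI  (L5)  txn=BusRdX+Flush  M[L5]=40
step 6: P1: store L5 := 46  ⟶  IMI  (L5)  txn=∅  M[L5]=40
step 7: P0: load  L5  ⟶  SSI  (L5)  txn=BusRd+Flush  M[L5]=46
step 8: P1: store L5 := 87  ⟶  IMI  (L5)  txn=BusRdX  M[L5]=46
step 9: P0: store L5 := 86  ⟶  MII  (L5)  txn=BusRdX+Flush  M[L5]=87
step 10: P2: store L5 := 24  ⟶  IIM  (L5)  txn=BusRdX+Flush  M[L5]=86
step 11: P1: store L5 := 62  ⟶  IMI  (L5)  txn=BusRdX+Flush  M[L5]=24
step 12: P0: store L5 := 49  ⟶  MII  (L5)  txn=BusRdX+Flush  M[L5]=62
step 13: P2: load  L4  ⟶  IIS  (L4)  txn=∅  M[L4]=40
step 14: P0: load  L2  ⟶  SIS  (L2)  txn=BusRd  M[L2]=50
step 15: P1: load  L5  ⟶  SSI  (L5)  txn=BusRd+Flush  M[L5]=49
step 16: P2: load  L3  ⟶  IIS  (L3)  txn=BusRd  M[L3]=40
step 17: P0: load  L5  ⟶  SSI  (L5)  txn=∅  M[L5]=49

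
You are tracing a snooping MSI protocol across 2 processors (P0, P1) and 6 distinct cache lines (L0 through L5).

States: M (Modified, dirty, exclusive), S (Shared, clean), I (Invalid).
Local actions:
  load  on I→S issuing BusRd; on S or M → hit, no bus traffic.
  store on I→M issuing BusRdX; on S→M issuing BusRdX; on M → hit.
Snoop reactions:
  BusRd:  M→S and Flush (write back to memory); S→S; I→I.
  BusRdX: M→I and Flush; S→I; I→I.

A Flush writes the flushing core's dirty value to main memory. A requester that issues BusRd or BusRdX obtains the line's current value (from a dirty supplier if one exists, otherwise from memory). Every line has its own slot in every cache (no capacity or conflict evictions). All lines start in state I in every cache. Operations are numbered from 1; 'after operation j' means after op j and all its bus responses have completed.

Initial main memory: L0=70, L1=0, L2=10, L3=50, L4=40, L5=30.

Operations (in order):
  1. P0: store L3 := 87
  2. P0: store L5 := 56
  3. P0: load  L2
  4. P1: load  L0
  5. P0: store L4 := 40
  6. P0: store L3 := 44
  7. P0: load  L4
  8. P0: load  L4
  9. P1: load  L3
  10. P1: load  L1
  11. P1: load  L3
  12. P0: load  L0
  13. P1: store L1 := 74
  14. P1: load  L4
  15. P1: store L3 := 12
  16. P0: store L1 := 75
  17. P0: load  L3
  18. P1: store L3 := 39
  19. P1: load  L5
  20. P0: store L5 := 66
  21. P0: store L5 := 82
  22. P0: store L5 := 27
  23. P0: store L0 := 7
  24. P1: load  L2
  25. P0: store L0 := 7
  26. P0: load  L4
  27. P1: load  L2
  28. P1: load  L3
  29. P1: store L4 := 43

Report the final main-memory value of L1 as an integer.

memory[L1] = 74

step 1: P0: store L3 := 87  ⟶  MI  (L3)  txn=BusRdX  M[L3]=50
step 2: P0: store L5 := 56  ⟶  MI  (L5)  txn=BusRdX  M[L5]=30
step 3: P0: load  L2  ⟶  SI  (L2)  txn=BusRd  M[L2]=10
step 4: P1: load  L0  ⟶  IS  (L0)  txn=BusRd  M[L0]=70
step 5: P0: store L4 := 40  ⟶  MI  (L4)  txn=BusRdX  M[L4]=40
step 6: P0: store L3 := 44  ⟶  MI  (L3)  txn=∅  M[L3]=50
step 7: P0: load  L4  ⟶  MI  (L4)  txn=∅  M[L4]=40
step 8: P0: load  L4  ⟶  MI  (L4)  txn=∅  M[L4]=40
step 9: P1: load  L3  ⟶  SS  (L3)  txn=BusRd+Flush  M[L3]=44
step 10: P1: load  L1  ⟶  IS  (L1)  txn=BusRd  M[L1]=0
step 11: P1: load  L3  ⟶  SS  (L3)  txn=∅  M[L3]=44
step 12: P0: load  L0  ⟶  SS  (L0)  txn=BusRd  M[L0]=70
step 13: P1: store L1 := 74  ⟶  IM  (L1)  txn=BusRdX  M[L1]=0
step 14: P1: load  L4  ⟶  SS  (L4)  txn=BusRd+Flush  M[L4]=40
step 15: P1: store L3 := 12  ⟶  IM  (L3)  txn=BusRdX  M[L3]=44
step 16: P0: store L1 := 75  ⟶  MI  (L1)  txn=BusRdX+Flush  M[L1]=74
step 17: P0: load  L3  ⟶  SS  (L3)  txn=BusRd+Flush  M[L3]=12
step 18: P1: store L3 := 39  ⟶  IM  (L3)  txn=BusRdX  M[L3]=12
step 19: P1: load  L5  ⟶  SS  (L5)  txn=BusRd+Flush  M[L5]=56
step 20: P0: store L5 := 66  ⟶  MI  (L5)  txn=BusRdX  M[L5]=56
step 21: P0: store L5 := 82  ⟶  MI  (L5)  txn=∅  M[L5]=56
step 22: P0: store L5 := 27  ⟶  MI  (L5)  txn=∅  M[L5]=56
step 23: P0: store L0 := 7  ⟶  MI  (L0)  txn=BusRdX  M[L0]=70
step 24: P1: load  L2  ⟶  SS  (L2)  txn=BusRd  M[L2]=10
step 25: P0: store L0 := 7  ⟶  MI  (L0)  txn=∅  M[L0]=70
step 26: P0: load  L4  ⟶  SS  (L4)  txn=∅  M[L4]=40
step 27: P1: load  L2  ⟶  SS  (L2)  txn=∅  M[L2]=10
step 28: P1: load  L3  ⟶  IM  (L3)  txn=∅  M[L3]=12
step 29: P1: store L4 := 43  ⟶  IM  (L4)  txn=BusRdX  M[L4]=40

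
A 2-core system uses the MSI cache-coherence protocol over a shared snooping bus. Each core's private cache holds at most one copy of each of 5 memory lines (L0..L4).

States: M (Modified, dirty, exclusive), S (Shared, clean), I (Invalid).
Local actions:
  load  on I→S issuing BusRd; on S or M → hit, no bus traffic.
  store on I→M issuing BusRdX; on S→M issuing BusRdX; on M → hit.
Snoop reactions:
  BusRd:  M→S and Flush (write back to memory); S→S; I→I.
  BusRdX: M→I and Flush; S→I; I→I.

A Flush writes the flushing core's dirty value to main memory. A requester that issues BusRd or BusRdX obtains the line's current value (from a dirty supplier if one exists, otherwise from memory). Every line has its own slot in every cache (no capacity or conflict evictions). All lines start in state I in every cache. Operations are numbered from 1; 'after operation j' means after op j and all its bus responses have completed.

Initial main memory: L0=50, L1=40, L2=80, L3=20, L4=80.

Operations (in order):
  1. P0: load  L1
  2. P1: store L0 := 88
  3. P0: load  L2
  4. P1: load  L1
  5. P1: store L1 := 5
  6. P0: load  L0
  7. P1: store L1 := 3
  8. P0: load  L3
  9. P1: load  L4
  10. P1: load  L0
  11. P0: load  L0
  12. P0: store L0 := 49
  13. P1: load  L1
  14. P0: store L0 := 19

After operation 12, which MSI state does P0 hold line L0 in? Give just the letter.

state = M

step 1: P0: load  L1  ⟶  SI  (L1)  txn=BusRd  M[L1]=40
step 2: P1: store L0 := 88  ⟶  IM  (L0)  txn=BusRdX  M[L0]=50
step 3: P0: load  L2  ⟶  SI  (L2)  txn=BusRd  M[L2]=80
step 4: P1: load  L1  ⟶  SS  (L1)  txn=BusRd  M[L1]=40
step 5: P1: store L1 := 5  ⟶  IM  (L1)  txn=BusRdX  M[L1]=40
step 6: P0: load  L0  ⟶  SS  (L0)  txn=BusRd+Flush  M[L0]=88
step 7: P1: store L1 := 3  ⟶  IM  (L1)  txn=∅  M[L1]=40
step 8: P0: load  L3  ⟶  SI  (L3)  txn=BusRd  M[L3]=20
step 9: P1: load  L4  ⟶  IS  (L4)  txn=BusRd  M[L4]=80
step 10: P1: load  L0  ⟶  SS  (L0)  txn=∅  M[L0]=88
step 11: P0: load  L0  ⟶  SS  (L0)  txn=∅  M[L0]=88
step 12: P0: store L0 := 49  ⟶  MI  (L0)  txn=BusRdX  M[L0]=88
step 13: P1: load  L1  ⟶  IM  (L1)  txn=∅  M[L1]=40
step 14: P0: store L0 := 19  ⟶  MI  (L0)  txn=∅  M[L0]=88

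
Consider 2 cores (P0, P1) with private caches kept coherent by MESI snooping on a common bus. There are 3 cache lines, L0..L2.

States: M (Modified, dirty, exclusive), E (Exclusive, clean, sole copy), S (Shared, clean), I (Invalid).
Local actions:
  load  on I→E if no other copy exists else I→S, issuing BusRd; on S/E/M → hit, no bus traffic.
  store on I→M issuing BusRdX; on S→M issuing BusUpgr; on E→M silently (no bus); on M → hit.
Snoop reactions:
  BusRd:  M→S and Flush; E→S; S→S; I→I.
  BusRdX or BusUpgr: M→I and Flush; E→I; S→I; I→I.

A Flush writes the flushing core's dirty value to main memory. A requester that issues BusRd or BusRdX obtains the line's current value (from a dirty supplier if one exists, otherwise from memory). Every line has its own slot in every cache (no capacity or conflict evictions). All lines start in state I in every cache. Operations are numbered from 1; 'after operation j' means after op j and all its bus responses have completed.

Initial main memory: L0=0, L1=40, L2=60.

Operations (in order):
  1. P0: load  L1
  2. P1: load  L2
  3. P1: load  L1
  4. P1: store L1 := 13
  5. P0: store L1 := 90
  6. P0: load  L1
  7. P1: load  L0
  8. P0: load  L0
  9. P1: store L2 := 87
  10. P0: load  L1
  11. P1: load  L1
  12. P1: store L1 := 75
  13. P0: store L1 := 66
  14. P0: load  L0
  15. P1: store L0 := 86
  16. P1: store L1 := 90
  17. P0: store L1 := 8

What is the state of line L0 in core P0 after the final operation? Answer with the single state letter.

state = I

1. P0: load  L1  bus=[BusRd]  L1: P0=E P1=I  mem[L1]=40
2. P1: load  L2  bus=[BusRd]  L2: P0=I P1=E  mem[L2]=60
3. P1: load  L1  bus=[BusRd]  L1: P0=S P1=S  mem[L1]=40
4. P1: store L1 := 13  bus=[BusUpgr]  L1: P0=I P1=M  mem[L1]=40
5. P0: store L1 := 90  bus=[BusRdX,Flush]  L1: P0=M P1=I  mem[L1]=13
6. P0: load  L1  bus=[-]  L1: P0=M P1=I  mem[L1]=13
7. P1: load  L0  bus=[BusRd]  L0: P0=I P1=E  mem[L0]=0
8. P0: load  L0  bus=[BusRd]  L0: P0=S P1=S  mem[L0]=0
9. P1: store L2 := 87  bus=[-]  L2: P0=I P1=M  mem[L2]=60
10. P0: load  L1  bus=[-]  L1: P0=M P1=I  mem[L1]=13
11. P1: load  L1  bus=[BusRd,Flush]  L1: P0=S P1=S  mem[L1]=90
12. P1: store L1 := 75  bus=[BusUpgr]  L1: P0=I P1=M  mem[L1]=90
13. P0: store L1 := 66  bus=[BusRdX,Flush]  L1: P0=M P1=I  mem[L1]=75
14. P0: load  L0  bus=[-]  L0: P0=S P1=S  mem[L0]=0
15. P1: store L0 := 86  bus=[BusUpgr]  L0: P0=I P1=M  mem[L0]=0
16. P1: store L1 := 90  bus=[BusRdX,Flush]  L1: P0=I P1=M  mem[L1]=66
17. P0: store L1 := 8  bus=[BusRdX,Flush]  L1: P0=M P1=I  mem[L1]=90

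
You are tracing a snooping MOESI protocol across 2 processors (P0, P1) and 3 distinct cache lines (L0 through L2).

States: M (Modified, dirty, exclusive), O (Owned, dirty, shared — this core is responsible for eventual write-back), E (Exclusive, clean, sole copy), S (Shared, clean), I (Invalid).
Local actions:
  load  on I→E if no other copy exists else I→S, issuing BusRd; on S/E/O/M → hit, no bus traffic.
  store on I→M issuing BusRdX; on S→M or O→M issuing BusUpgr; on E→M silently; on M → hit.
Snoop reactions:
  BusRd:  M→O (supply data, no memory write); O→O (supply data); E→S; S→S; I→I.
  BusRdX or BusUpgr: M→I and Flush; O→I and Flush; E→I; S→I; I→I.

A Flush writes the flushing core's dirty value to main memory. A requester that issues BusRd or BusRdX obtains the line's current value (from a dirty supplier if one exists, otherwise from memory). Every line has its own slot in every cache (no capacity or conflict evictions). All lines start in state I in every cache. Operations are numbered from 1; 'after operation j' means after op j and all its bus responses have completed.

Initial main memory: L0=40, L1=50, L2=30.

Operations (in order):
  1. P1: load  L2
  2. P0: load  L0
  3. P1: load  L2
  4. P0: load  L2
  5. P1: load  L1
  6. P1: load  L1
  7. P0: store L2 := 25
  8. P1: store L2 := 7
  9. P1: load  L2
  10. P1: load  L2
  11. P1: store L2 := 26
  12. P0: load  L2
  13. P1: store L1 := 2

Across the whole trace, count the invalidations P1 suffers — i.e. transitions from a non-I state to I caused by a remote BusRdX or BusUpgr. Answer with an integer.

step 1: P1: load  L2  ⟶  IE  (L2)  txn=BusRd  M[L2]=30
step 2: P0: load  L0  ⟶  EI  (L0)  txn=BusRd  M[L0]=40
step 3: P1: load  L2  ⟶  IE  (L2)  txn=∅  M[L2]=30
step 4: P0: load  L2  ⟶  SS  (L2)  txn=BusRd  M[L2]=30
step 5: P1: load  L1  ⟶  IE  (L1)  txn=BusRd  M[L1]=50
step 6: P1: load  L1  ⟶  IE  (L1)  txn=∅  M[L1]=50
step 7: P0: store L2 := 25  ⟶  MI  (L2)  txn=BusUpgr  M[L2]=30
step 8: P1: store L2 := 7  ⟶  IM  (L2)  txn=BusRdX+Flush  M[L2]=25
step 9: P1: load  L2  ⟶  IM  (L2)  txn=∅  M[L2]=25
step 10: P1: load  L2  ⟶  IM  (L2)  txn=∅  M[L2]=25
step 11: P1: store L2 := 26  ⟶  IM  (L2)  txn=∅  M[L2]=25
step 12: P0: load  L2  ⟶  SO  (L2)  txn=BusRd  M[L2]=25
step 13: P1: store L1 := 2  ⟶  IM  (L1)  txn=∅  M[L1]=50

invalidations = 1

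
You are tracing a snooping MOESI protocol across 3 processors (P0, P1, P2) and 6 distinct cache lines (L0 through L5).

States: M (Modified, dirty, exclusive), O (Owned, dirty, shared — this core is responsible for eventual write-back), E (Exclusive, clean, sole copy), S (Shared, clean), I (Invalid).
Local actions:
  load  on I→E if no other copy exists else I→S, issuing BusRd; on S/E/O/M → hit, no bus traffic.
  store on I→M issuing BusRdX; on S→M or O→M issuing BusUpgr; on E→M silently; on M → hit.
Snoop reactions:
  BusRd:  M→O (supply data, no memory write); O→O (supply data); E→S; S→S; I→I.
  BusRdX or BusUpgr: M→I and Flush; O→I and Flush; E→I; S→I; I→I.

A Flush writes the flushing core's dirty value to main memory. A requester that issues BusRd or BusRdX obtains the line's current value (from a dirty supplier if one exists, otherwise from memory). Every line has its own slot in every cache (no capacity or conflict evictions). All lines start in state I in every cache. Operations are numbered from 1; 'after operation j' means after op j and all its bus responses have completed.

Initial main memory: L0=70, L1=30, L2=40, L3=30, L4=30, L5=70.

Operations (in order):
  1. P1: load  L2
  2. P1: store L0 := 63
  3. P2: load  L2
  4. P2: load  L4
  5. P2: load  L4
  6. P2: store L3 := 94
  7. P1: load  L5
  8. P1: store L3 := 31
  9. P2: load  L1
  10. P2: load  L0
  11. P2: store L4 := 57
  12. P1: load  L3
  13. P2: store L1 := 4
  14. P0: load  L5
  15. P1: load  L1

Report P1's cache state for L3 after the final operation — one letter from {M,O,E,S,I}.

state = M

  op1 P1: load  L2 → I/E/I on L2; bus BusRd; mem=40
  op2 P1: store L0 := 63 → I/M/I on L0; bus BusRdX; mem=70
  op3 P2: load  L2 → I/S/S on L2; bus BusRd; mem=40
  op4 P2: load  L4 → I/I/E on L4; bus BusRd; mem=30
  op5 P2: load  L4 → I/I/E on L4; bus (none); mem=30
  op6 P2: store L3 := 94 → I/I/M on L3; bus BusRdX; mem=30
  op7 P1: load  L5 → I/E/I on L5; bus BusRd; mem=70
  op8 P1: store L3 := 31 → I/M/I on L3; bus BusRdX Flush; mem=94
  op9 P2: load  L1 → I/I/E on L1; bus BusRd; mem=30
  op10 P2: load  L0 → I/O/S on L0; bus BusRd; mem=70
  op11 P2: store L4 := 57 → I/I/M on L4; bus (none); mem=30
  op12 P1: load  L3 → I/M/I on L3; bus (none); mem=94
  op13 P2: store L1 := 4 → I/I/M on L1; bus (none); mem=30
  op14 P0: load  L5 → S/S/I on L5; bus BusRd; mem=70
  op15 P1: load  L1 → I/S/O on L1; bus BusRd; mem=30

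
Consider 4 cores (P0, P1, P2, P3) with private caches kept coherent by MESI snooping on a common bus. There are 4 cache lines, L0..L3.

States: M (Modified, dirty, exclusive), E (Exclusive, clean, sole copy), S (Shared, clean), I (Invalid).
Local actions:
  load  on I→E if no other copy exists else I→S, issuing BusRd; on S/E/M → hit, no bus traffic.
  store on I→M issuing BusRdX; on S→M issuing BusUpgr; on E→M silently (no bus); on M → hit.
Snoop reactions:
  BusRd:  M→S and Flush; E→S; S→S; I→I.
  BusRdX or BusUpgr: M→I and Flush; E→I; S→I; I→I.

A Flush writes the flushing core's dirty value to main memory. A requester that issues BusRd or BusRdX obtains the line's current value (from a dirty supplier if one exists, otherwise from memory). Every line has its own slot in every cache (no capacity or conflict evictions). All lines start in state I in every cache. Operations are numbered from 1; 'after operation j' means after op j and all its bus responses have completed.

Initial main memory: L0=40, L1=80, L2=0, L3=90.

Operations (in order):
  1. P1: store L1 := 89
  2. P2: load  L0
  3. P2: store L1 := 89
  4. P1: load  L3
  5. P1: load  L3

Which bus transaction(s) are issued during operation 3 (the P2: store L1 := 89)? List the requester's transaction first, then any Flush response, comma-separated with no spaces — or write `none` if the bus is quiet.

bus = BusRdX,Flush

step 1: P1: store L1 := 89  ⟶  IMII  (L1)  txn=BusRdX  M[L1]=80
step 2: P2: load  L0  ⟶  IIEI  (L0)  txn=BusRd  M[L0]=40
step 3: P2: store L1 := 89  ⟶  IIMI  (L1)  txn=BusRdX+Flush  M[L1]=89
step 4: P1: load  L3  ⟶  IEII  (L3)  txn=BusRd  M[L3]=90
step 5: P1: load  L3  ⟶  IEII  (L3)  txn=∅  M[L3]=90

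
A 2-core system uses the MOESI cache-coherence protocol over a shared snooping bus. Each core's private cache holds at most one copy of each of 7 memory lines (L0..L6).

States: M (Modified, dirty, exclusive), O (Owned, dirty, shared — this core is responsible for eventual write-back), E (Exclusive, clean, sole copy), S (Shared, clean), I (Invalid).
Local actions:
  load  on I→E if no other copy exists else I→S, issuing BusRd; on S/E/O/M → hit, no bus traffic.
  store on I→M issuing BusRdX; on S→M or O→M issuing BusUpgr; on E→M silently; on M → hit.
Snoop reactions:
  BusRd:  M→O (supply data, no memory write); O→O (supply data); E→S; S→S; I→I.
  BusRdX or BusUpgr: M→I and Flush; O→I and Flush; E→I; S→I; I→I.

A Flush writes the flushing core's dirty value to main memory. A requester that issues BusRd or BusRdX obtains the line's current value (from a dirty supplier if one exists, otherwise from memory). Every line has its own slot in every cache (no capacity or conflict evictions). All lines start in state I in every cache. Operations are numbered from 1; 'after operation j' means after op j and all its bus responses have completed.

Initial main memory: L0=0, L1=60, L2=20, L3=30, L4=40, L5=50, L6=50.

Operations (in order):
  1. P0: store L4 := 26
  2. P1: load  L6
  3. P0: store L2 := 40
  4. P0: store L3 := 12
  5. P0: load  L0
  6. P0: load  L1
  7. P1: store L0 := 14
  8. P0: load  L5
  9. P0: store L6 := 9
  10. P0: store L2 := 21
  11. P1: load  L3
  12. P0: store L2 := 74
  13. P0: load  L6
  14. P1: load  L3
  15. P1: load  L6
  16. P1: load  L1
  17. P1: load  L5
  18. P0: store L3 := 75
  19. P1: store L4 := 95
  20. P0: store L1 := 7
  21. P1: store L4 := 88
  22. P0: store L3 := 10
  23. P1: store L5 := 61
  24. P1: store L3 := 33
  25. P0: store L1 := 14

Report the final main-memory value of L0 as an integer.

memory[L0] = 0

[1] P0: store L4 := 26 | P0:M(26), P1:I | bus: BusRdX
[2] P1: load  L6 | P0:I, P1:E(50) | bus: BusRd
[3] P0: store L2 := 40 | P0:M(40), P1:I | bus: BusRdX
[4] P0: store L3 := 12 | P0:M(12), P1:I | bus: BusRdX
[5] P0: load  L0 | P0:E(0), P1:I | bus: BusRd
[6] P0: load  L1 | P0:E(60), P1:I | bus: BusRd
[7] P1: store L0 := 14 | P0:I, P1:M(14) | bus: BusRdX
[8] P0: load  L5 | P0:E(50), P1:I | bus: BusRd
[9] P0: store L6 := 9 | P0:M(9), P1:I | bus: BusRdX
[10] P0: store L2 := 21 | P0:M(21), P1:I | bus: none
[11] P1: load  L3 | P0:O(12), P1:S(12) | bus: BusRd
[12] P0: store L2 := 74 | P0:M(74), P1:I | bus: none
[13] P0: load  L6 | P0:M(9), P1:I | bus: none
[14] P1: load  L3 | P0:O(12), P1:S(12) | bus: none
[15] P1: load  L6 | P0:O(9), P1:S(9) | bus: BusRd
[16] P1: load  L1 | P0:S(60), P1:S(60) | bus: BusRd
[17] P1: load  L5 | P0:S(50), P1:S(50) | bus: BusRd
[18] P0: store L3 := 75 | P0:M(75), P1:I | bus: BusUpgr
[19] P1: store L4 := 95 | P0:I, P1:M(95) | bus: BusRdX,Flush
[20] P0: store L1 := 7 | P0:M(7), P1:I | bus: BusUpgr
[21] P1: store L4 := 88 | P0:I, P1:M(88) | bus: none
[22] P0: store L3 := 10 | P0:M(10), P1:I | bus: none
[23] P1: store L5 := 61 | P0:I, P1:M(61) | bus: BusUpgr
[24] P1: store L3 := 33 | P0:I, P1:M(33) | bus: BusRdX,Flush
[25] P0: store L1 := 14 | P0:M(14), P1:I | bus: none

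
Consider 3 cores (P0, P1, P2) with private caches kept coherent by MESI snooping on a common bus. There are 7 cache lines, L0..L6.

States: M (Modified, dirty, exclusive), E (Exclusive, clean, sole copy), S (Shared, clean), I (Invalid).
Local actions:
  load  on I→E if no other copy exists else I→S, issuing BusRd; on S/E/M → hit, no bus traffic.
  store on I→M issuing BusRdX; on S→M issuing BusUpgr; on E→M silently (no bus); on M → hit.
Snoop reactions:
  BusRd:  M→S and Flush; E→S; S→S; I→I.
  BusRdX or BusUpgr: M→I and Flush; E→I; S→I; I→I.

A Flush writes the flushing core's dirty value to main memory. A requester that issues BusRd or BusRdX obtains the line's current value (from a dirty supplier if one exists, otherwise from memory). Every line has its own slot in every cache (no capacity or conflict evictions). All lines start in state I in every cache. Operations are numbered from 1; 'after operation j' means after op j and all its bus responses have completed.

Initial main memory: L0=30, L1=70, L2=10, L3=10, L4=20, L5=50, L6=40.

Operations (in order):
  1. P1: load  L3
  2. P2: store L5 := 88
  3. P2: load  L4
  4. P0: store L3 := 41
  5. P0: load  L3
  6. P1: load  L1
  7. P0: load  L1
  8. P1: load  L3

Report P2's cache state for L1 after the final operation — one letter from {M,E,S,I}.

state = I

[1] P1: load  L3 | P0:I, P1:E(10), P2:I | bus: BusRd
[2] P2: store L5 := 88 | P0:I, P1:I, P2:M(88) | bus: BusRdX
[3] P2: load  L4 | P0:I, P1:I, P2:E(20) | bus: BusRd
[4] P0: store L3 := 41 | P0:M(41), P1:I, P2:I | bus: BusRdX
[5] P0: load  L3 | P0:M(41), P1:I, P2:I | bus: none
[6] P1: load  L1 | P0:I, P1:E(70), P2:I | bus: BusRd
[7] P0: load  L1 | P0:S(70), P1:S(70), P2:I | bus: BusRd
[8] P1: load  L3 | P0:S(41), P1:S(41), P2:I | bus: BusRd,Flush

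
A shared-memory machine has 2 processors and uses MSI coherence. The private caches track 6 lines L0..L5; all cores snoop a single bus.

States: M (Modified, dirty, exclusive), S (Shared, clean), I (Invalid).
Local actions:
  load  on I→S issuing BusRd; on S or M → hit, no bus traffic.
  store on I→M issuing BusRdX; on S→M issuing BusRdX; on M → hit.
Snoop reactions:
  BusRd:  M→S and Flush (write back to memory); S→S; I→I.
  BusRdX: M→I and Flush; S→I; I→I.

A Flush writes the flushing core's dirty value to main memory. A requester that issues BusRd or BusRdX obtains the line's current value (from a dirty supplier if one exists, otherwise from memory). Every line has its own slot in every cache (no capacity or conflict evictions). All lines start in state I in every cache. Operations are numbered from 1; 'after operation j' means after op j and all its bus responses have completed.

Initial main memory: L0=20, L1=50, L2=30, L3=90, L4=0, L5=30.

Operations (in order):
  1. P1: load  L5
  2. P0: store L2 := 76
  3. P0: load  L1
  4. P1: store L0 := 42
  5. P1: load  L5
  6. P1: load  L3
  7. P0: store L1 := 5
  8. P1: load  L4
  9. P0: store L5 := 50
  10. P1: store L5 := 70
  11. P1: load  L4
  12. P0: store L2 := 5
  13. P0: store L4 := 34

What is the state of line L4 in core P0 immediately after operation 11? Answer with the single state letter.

  op1 P1: load  L5 → I/S on L5; bus BusRd; mem=30
  op2 P0: store L2 := 76 → M/I on L2; bus BusRdX; mem=30
  op3 P0: load  L1 → S/I on L1; bus BusRd; mem=50
  op4 P1: store L0 := 42 → I/M on L0; bus BusRdX; mem=20
  op5 P1: load  L5 → I/S on L5; bus (none); mem=30
  op6 P1: load  L3 → I/S on L3; bus BusRd; mem=90
  op7 P0: store L1 := 5 → M/I on L1; bus BusRdX; mem=50
  op8 P1: load  L4 → I/S on L4; bus BusRd; mem=0
  op9 P0: store L5 := 50 → M/I on L5; bus BusRdX; mem=30
  op10 P1: store L5 := 70 → I/M on L5; bus BusRdX Flush; mem=50
  op11 P1: load  L4 → I/S on L4; bus (none); mem=0
  op12 P0: store L2 := 5 → M/I on L2; bus (none); mem=30
  op13 P0: store L4 := 34 → M/I on L4; bus BusRdX; mem=0

state = I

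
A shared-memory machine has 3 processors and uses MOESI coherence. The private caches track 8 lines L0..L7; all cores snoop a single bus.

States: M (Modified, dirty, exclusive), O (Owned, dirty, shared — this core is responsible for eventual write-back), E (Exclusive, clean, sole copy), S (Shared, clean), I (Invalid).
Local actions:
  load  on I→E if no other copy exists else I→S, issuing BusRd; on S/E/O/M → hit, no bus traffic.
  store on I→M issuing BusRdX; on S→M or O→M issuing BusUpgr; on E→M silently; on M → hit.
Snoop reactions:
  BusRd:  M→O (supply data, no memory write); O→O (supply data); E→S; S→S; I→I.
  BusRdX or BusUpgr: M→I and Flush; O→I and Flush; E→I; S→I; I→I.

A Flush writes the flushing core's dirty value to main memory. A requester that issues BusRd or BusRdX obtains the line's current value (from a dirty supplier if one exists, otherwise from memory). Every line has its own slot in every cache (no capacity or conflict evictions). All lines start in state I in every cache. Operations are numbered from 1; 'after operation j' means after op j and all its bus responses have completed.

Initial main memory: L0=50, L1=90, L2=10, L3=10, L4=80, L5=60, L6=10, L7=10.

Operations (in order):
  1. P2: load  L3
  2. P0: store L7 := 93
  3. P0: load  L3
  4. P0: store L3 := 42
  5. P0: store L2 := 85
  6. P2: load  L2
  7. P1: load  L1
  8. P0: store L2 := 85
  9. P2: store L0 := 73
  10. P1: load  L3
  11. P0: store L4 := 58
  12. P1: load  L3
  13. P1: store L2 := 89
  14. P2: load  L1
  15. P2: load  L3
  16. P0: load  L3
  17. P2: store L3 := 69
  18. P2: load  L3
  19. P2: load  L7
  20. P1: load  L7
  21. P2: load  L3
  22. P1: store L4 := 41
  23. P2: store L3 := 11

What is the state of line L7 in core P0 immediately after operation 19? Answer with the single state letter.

state = O

step 1: P2: load  L3  ⟶  IIE  (L3)  txn=BusRd  M[L3]=10
step 2: P0: store L7 := 93  ⟶  MII  (L7)  txn=BusRdX  M[L7]=10
step 3: P0: load  L3  ⟶  SIS  (L3)  txn=BusRd  M[L3]=10
step 4: P0: store L3 := 42  ⟶  MII  (L3)  txn=BusUpgr  M[L3]=10
step 5: P0: store L2 := 85  ⟶  MII  (L2)  txn=BusRdX  M[L2]=10
step 6: P2: load  L2  ⟶  OIS  (L2)  txn=BusRd  M[L2]=10
step 7: P1: load  L1  ⟶  IEI  (L1)  txn=BusRd  M[L1]=90
step 8: P0: store L2 := 85  ⟶  MII  (L2)  txn=BusUpgr  M[L2]=10
step 9: P2: store L0 := 73  ⟶  IIM  (L0)  txn=BusRdX  M[L0]=50
step 10: P1: load  L3  ⟶  OSI  (L3)  txn=BusRd  M[L3]=10
step 11: P0: store L4 := 58  ⟶  MII  (L4)  txn=BusRdX  M[L4]=80
step 12: P1: load  L3  ⟶  OSI  (L3)  txn=∅  M[L3]=10
step 13: P1: store L2 := 89  ⟶  IMI  (L2)  txn=BusRdX+Flush  M[L2]=85
step 14: P2: load  L1  ⟶  ISS  (L1)  txn=BusRd  M[L1]=90
step 15: P2: load  L3  ⟶  OSS  (L3)  txn=BusRd  M[L3]=10
step 16: P0: load  L3  ⟶  OSS  (L3)  txn=∅  M[L3]=10
step 17: P2: store L3 := 69  ⟶  IIM  (L3)  txn=BusUpgr+Flush  M[L3]=42
step 18: P2: load  L3  ⟶  IIM  (L3)  txn=∅  M[L3]=42
step 19: P2: load  L7  ⟶  OIS  (L7)  txn=BusRd  M[L7]=10
step 20: P1: load  L7  ⟶  OSS  (L7)  txn=BusRd  M[L7]=10
step 21: P2: load  L3  ⟶  IIM  (L3)  txn=∅  M[L3]=42
step 22: P1: store L4 := 41  ⟶  IMI  (L4)  txn=BusRdX+Flush  M[L4]=58
step 23: P2: store L3 := 11  ⟶  IIM  (L3)  txn=∅  M[L3]=42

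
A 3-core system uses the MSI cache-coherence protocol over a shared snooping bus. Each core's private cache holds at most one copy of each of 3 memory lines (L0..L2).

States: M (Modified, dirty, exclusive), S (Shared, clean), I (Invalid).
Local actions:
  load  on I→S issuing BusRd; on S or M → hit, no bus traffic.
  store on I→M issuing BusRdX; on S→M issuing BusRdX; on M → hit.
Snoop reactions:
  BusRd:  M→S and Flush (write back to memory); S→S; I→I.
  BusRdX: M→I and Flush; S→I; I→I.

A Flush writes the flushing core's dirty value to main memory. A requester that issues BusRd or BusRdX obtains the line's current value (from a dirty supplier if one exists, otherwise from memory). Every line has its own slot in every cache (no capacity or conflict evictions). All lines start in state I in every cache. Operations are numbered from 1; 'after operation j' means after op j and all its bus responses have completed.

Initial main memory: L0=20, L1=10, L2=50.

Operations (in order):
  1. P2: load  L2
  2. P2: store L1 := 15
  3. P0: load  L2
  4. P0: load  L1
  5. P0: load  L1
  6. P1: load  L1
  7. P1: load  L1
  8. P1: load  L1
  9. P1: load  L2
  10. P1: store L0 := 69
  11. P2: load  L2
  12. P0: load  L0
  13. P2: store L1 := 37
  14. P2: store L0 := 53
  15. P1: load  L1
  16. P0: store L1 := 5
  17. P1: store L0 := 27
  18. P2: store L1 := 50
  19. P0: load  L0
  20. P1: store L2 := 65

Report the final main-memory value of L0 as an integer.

memory[L0] = 27

1. P2: load  L2  bus=[BusRd]  L2: P0=I P1=I P2=S  mem[L2]=50
2. P2: store L1 := 15  bus=[BusRdX]  L1: P0=I P1=I P2=M  mem[L1]=10
3. P0: load  L2  bus=[BusRd]  L2: P0=S P1=I P2=S  mem[L2]=50
4. P0: load  L1  bus=[BusRd,Flush]  L1: P0=S P1=I P2=S  mem[L1]=15
5. P0: load  L1  bus=[-]  L1: P0=S P1=I P2=S  mem[L1]=15
6. P1: load  L1  bus=[BusRd]  L1: P0=S P1=S P2=S  mem[L1]=15
7. P1: load  L1  bus=[-]  L1: P0=S P1=S P2=S  mem[L1]=15
8. P1: load  L1  bus=[-]  L1: P0=S P1=S P2=S  mem[L1]=15
9. P1: load  L2  bus=[BusRd]  L2: P0=S P1=S P2=S  mem[L2]=50
10. P1: store L0 := 69  bus=[BusRdX]  L0: P0=I P1=M P2=I  mem[L0]=20
11. P2: load  L2  bus=[-]  L2: P0=S P1=S P2=S  mem[L2]=50
12. P0: load  L0  bus=[BusRd,Flush]  L0: P0=S P1=S P2=I  mem[L0]=69
13. P2: store L1 := 37  bus=[BusRdX]  L1: P0=I P1=I P2=M  mem[L1]=15
14. P2: store L0 := 53  bus=[BusRdX]  L0: P0=I P1=I P2=M  mem[L0]=69
15. P1: load  L1  bus=[BusRd,Flush]  L1: P0=I P1=S P2=S  mem[L1]=37
16. P0: store L1 := 5  bus=[BusRdX]  L1: P0=M P1=I P2=I  mem[L1]=37
17. P1: store L0 := 27  bus=[BusRdX,Flush]  L0: P0=I P1=M P2=I  mem[L0]=53
18. P2: store L1 := 50  bus=[BusRdX,Flush]  L1: P0=I P1=I P2=M  mem[L1]=5
19. P0: load  L0  bus=[BusRd,Flush]  L0: P0=S P1=S P2=I  mem[L0]=27
20. P1: store L2 := 65  bus=[BusRdX]  L2: P0=I P1=M P2=I  mem[L2]=50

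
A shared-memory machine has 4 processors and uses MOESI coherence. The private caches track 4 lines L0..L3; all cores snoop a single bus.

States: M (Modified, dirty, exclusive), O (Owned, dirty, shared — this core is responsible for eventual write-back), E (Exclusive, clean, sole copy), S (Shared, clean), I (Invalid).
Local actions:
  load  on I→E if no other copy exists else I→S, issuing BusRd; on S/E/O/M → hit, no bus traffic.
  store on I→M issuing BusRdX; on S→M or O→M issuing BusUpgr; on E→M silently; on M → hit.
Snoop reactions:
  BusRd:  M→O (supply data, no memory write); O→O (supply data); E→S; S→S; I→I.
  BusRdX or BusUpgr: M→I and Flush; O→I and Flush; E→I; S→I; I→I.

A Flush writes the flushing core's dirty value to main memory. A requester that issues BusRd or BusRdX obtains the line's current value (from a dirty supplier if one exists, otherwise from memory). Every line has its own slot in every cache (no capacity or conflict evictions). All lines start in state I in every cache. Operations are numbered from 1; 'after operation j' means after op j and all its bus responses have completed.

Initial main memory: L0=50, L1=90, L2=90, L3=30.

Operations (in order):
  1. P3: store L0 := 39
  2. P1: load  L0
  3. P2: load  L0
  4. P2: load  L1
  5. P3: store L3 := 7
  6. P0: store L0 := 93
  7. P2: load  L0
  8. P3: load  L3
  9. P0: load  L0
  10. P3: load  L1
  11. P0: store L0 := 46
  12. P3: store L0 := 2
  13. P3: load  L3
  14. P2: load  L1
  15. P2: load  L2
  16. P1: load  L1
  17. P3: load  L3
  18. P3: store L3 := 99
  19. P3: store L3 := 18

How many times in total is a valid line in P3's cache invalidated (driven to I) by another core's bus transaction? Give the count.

invalidations = 1

1. P3: store L0 := 39  bus=[BusRdX]  L0: P0=I P1=I P2=I P3=M  mem[L0]=50
2. P1: load  L0  bus=[BusRd]  L0: P0=I P1=S P2=I P3=O  mem[L0]=50
3. P2: load  L0  bus=[BusRd]  L0: P0=I P1=S P2=S P3=O  mem[L0]=50
4. P2: load  L1  bus=[BusRd]  L1: P0=I P1=I P2=E P3=I  mem[L1]=90
5. P3: store L3 := 7  bus=[BusRdX]  L3: P0=I P1=I P2=I P3=M  mem[L3]=30
6. P0: store L0 := 93  bus=[BusRdX,Flush]  L0: P0=M P1=I P2=I P3=I  mem[L0]=39
7. P2: load  L0  bus=[BusRd]  L0: P0=O P1=I P2=S P3=I  mem[L0]=39
8. P3: load  L3  bus=[-]  L3: P0=I P1=I P2=I P3=M  mem[L3]=30
9. P0: load  L0  bus=[-]  L0: P0=O P1=I P2=S P3=I  mem[L0]=39
10. P3: load  L1  bus=[BusRd]  L1: P0=I P1=I P2=S P3=S  mem[L1]=90
11. P0: store L0 := 46  bus=[BusUpgr]  L0: P0=M P1=I P2=I P3=I  mem[L0]=39
12. P3: store L0 := 2  bus=[BusRdX,Flush]  L0: P0=I P1=I P2=I P3=M  mem[L0]=46
13. P3: load  L3  bus=[-]  L3: P0=I P1=I P2=I P3=M  mem[L3]=30
14. P2: load  L1  bus=[-]  L1: P0=I P1=I P2=S P3=S  mem[L1]=90
15. P2: load  L2  bus=[BusRd]  L2: P0=I P1=I P2=E P3=I  mem[L2]=90
16. P1: load  L1  bus=[BusRd]  L1: P0=I P1=S P2=S P3=S  mem[L1]=90
17. P3: load  L3  bus=[-]  L3: P0=I P1=I P2=I P3=M  mem[L3]=30
18. P3: store L3 := 99  bus=[-]  L3: P0=I P1=I P2=I P3=M  mem[L3]=30
19. P3: store L3 := 18  bus=[-]  L3: P0=I P1=I P2=I P3=M  mem[L3]=30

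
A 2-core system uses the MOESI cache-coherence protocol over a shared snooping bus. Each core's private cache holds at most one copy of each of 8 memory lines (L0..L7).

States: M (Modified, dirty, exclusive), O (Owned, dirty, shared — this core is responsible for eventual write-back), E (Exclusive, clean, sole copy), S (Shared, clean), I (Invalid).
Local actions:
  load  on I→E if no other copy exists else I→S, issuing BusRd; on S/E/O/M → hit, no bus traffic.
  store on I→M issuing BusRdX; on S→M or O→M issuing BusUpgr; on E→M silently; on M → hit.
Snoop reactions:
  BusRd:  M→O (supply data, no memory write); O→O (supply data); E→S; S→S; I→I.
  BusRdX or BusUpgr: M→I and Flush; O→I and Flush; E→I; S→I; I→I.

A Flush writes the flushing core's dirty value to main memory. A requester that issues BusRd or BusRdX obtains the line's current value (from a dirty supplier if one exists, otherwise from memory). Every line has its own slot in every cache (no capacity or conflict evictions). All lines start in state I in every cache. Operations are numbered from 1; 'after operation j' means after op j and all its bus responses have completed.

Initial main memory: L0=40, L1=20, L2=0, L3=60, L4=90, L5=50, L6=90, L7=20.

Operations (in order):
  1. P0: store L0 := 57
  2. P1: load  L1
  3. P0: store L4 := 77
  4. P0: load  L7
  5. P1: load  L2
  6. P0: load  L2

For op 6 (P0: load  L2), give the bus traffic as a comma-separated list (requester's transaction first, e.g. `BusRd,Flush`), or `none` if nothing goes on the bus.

step 1: P0: store L0 := 57  ⟶  MI  (L0)  txn=BusRdX  M[L0]=40
step 2: P1: load  L1  ⟶  IE  (L1)  txn=BusRd  M[L1]=20
step 3: P0: store L4 := 77  ⟶  MI  (L4)  txn=BusRdX  M[L4]=90
step 4: P0: load  L7  ⟶  EI  (L7)  txn=BusRd  M[L7]=20
step 5: P1: load  L2  ⟶  IE  (L2)  txn=BusRd  M[L2]=0
step 6: P0: load  L2  ⟶  SS  (L2)  txn=BusRd  M[L2]=0

bus = BusRd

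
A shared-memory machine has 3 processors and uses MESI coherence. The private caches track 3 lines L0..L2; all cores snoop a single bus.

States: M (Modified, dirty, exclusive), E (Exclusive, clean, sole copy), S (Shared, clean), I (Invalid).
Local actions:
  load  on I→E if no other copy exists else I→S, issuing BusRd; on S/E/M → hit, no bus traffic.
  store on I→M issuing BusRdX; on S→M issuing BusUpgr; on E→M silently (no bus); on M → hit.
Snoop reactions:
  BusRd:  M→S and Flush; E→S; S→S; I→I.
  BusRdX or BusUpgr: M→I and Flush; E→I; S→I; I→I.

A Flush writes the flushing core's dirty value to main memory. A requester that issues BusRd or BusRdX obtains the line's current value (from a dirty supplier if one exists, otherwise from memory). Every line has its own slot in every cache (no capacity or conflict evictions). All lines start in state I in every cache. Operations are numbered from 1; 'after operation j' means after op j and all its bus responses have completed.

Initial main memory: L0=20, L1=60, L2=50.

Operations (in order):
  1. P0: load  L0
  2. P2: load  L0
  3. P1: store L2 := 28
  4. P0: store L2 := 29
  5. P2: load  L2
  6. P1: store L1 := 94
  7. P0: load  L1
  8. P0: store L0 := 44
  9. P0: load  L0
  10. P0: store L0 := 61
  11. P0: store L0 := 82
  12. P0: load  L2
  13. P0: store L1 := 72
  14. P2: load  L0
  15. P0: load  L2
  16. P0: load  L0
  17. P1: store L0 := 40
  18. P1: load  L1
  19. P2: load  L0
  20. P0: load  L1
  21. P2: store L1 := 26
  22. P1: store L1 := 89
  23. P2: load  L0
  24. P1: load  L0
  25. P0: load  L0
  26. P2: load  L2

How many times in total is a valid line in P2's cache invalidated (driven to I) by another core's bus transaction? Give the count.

invalidations = 3

1. P0: load  L0  bus=[BusRd]  L0: P0=E P1=I P2=I  mem[L0]=20
2. P2: load  L0  bus=[BusRd]  L0: P0=S P1=I P2=S  mem[L0]=20
3. P1: store L2 := 28  bus=[BusRdX]  L2: P0=I P1=M P2=I  mem[L2]=50
4. P0: store L2 := 29  bus=[BusRdX,Flush]  L2: P0=M P1=I P2=I  mem[L2]=28
5. P2: load  L2  bus=[BusRd,Flush]  L2: P0=S P1=I P2=S  mem[L2]=29
6. P1: store L1 := 94  bus=[BusRdX]  L1: P0=I P1=M P2=I  mem[L1]=60
7. P0: load  L1  bus=[BusRd,Flush]  L1: P0=S P1=S P2=I  mem[L1]=94
8. P0: store L0 := 44  bus=[BusUpgr]  L0: P0=M P1=I P2=I  mem[L0]=20
9. P0: load  L0  bus=[-]  L0: P0=M P1=I P2=I  mem[L0]=20
10. P0: store L0 := 61  bus=[-]  L0: P0=M P1=I P2=I  mem[L0]=20
11. P0: store L0 := 82  bus=[-]  L0: P0=M P1=I P2=I  mem[L0]=20
12. P0: load  L2  bus=[-]  L2: P0=S P1=I P2=S  mem[L2]=29
13. P0: store L1 := 72  bus=[BusUpgr]  L1: P0=M P1=I P2=I  mem[L1]=94
14. P2: load  L0  bus=[BusRd,Flush]  L0: P0=S P1=I P2=S  mem[L0]=82
15. P0: load  L2  bus=[-]  L2: P0=S P1=I P2=S  mem[L2]=29
16. P0: load  L0  bus=[-]  L0: P0=S P1=I P2=S  mem[L0]=82
17. P1: store L0 := 40  bus=[BusRdX]  L0: P0=I P1=M P2=I  mem[L0]=82
18. P1: load  L1  bus=[BusRd,Flush]  L1: P0=S P1=S P2=I  mem[L1]=72
19. P2: load  L0  bus=[BusRd,Flush]  L0: P0=I P1=S P2=S  mem[L0]=40
20. P0: load  L1  bus=[-]  L1: P0=S P1=S P2=I  mem[L1]=72
21. P2: store L1 := 26  bus=[BusRdX]  L1: P0=I P1=I P2=M  mem[L1]=72
22. P1: store L1 := 89  bus=[BusRdX,Flush]  L1: P0=I P1=M P2=I  mem[L1]=26
23. P2: load  L0  bus=[-]  L0: P0=I P1=S P2=S  mem[L0]=40
24. P1: load  L0  bus=[-]  L0: P0=I P1=S P2=S  mem[L0]=40
25. P0: load  L0  bus=[BusRd]  L0: P0=S P1=S P2=S  mem[L0]=40
26. P2: load  L2  bus=[-]  L2: P0=S P1=I P2=S  mem[L2]=29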